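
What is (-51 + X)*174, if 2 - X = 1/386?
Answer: -1645605/193 ≈ -8526.5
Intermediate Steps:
X = 771/386 (X = 2 - 1/386 = 771/386 ≈ 1.9974)
(-51 + X)*174 = (-51 + 771/386)*174 = -18915/386*174 = -1645605/193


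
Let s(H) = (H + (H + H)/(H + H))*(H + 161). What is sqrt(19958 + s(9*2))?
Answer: sqrt(23359) ≈ 152.84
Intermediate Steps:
s(H) = (1 + H)*(161 + H) (s(H) = (H + (2*H)/((2*H)))*(161 + H) = (H + (2*H)*(1/(2*H)))*(161 + H) = (H + 1)*(161 + H) = (1 + H)*(161 + H))
sqrt(19958 + s(9*2)) = sqrt(19958 + (161 + (9*2)**2 + 162*(9*2))) = sqrt(19958 + (161 + 18**2 + 162*18)) = sqrt(19958 + (161 + 324 + 2916)) = sqrt(19958 + 3401) = sqrt(23359)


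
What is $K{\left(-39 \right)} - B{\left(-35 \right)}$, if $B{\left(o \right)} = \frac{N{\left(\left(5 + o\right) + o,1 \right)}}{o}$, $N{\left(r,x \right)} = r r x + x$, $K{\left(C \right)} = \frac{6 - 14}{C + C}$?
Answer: $\frac{164954}{1365} \approx 120.85$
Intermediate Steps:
$K{\left(C \right)} = - \frac{4}{C}$ ($K{\left(C \right)} = - \frac{8}{2 C} = - 8 \frac{1}{2 C} = - \frac{4}{C}$)
$N{\left(r,x \right)} = x + x r^{2}$ ($N{\left(r,x \right)} = r^{2} x + x = x r^{2} + x = x + x r^{2}$)
$B{\left(o \right)} = \frac{1 + \left(5 + 2 o\right)^{2}}{o}$ ($B{\left(o \right)} = \frac{1 \left(1 + \left(\left(5 + o\right) + o\right)^{2}\right)}{o} = \frac{1 \left(1 + \left(5 + 2 o\right)^{2}\right)}{o} = \frac{1 + \left(5 + 2 o\right)^{2}}{o}$)
$K{\left(-39 \right)} - B{\left(-35 \right)} = - \frac{4}{-39} - \frac{1 + \left(5 + 2 \left(-35\right)\right)^{2}}{-35} = \left(-4\right) \left(- \frac{1}{39}\right) - - \frac{1 + \left(5 - 70\right)^{2}}{35} = \frac{4}{39} - - \frac{1 + \left(-65\right)^{2}}{35} = \frac{4}{39} - - \frac{1 + 4225}{35} = \frac{4}{39} - \left(- \frac{1}{35}\right) 4226 = \frac{4}{39} - - \frac{4226}{35} = \frac{4}{39} + \frac{4226}{35} = \frac{164954}{1365}$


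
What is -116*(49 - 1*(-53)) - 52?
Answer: -11884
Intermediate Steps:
-116*(49 - 1*(-53)) - 52 = -116*(49 + 53) - 52 = -116*102 - 52 = -11832 - 52 = -11884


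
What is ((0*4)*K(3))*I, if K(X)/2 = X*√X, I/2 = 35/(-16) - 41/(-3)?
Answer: 0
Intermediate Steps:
I = 551/24 (I = 2*(35/(-16) - 41/(-3)) = 2*(35*(-1/16) - 41*(-⅓)) = 2*(-35/16 + 41/3) = 2*(551/48) = 551/24 ≈ 22.958)
K(X) = 2*X^(3/2) (K(X) = 2*(X*√X) = 2*X^(3/2))
((0*4)*K(3))*I = ((0*4)*(2*3^(3/2)))*(551/24) = (0*(2*(3*√3)))*(551/24) = (0*(6*√3))*(551/24) = 0*(551/24) = 0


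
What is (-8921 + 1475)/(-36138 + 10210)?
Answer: 3723/12964 ≈ 0.28718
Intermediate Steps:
(-8921 + 1475)/(-36138 + 10210) = -7446/(-25928) = -7446*(-1/25928) = 3723/12964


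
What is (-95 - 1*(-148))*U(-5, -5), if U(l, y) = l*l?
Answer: 1325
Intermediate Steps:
U(l, y) = l**2
(-95 - 1*(-148))*U(-5, -5) = (-95 - 1*(-148))*(-5)**2 = (-95 + 148)*25 = 53*25 = 1325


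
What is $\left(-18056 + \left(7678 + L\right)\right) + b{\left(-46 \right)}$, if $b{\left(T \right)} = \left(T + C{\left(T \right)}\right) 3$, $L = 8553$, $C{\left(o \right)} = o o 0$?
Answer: $-1963$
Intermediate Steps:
$C{\left(o \right)} = 0$ ($C{\left(o \right)} = o^{2} \cdot 0 = 0$)
$b{\left(T \right)} = 3 T$ ($b{\left(T \right)} = \left(T + 0\right) 3 = T 3 = 3 T$)
$\left(-18056 + \left(7678 + L\right)\right) + b{\left(-46 \right)} = \left(-18056 + \left(7678 + 8553\right)\right) + 3 \left(-46\right) = \left(-18056 + 16231\right) - 138 = -1825 - 138 = -1963$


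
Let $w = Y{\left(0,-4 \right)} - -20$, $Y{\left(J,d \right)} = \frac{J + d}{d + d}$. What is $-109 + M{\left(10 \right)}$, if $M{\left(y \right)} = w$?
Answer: $- \frac{177}{2} \approx -88.5$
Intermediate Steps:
$Y{\left(J,d \right)} = \frac{J + d}{2 d}$
$w = \frac{41}{2}$ ($w = \frac{0 - 4}{2 \left(-4\right)} - -20 = \frac{1}{2} \left(- \frac{1}{4}\right) \left(-4\right) + 20 = \frac{1}{2} + 20 = \frac{41}{2} \approx 20.5$)
$M{\left(y \right)} = \frac{41}{2}$
$-109 + M{\left(10 \right)} = -109 + \frac{41}{2} = - \frac{177}{2}$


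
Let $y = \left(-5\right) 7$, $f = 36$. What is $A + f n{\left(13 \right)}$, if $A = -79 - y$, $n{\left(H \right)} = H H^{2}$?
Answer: $79048$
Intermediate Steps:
$n{\left(H \right)} = H^{3}$
$y = -35$
$A = -44$ ($A = -79 - -35 = -79 + 35 = -44$)
$A + f n{\left(13 \right)} = -44 + 36 \cdot 13^{3} = -44 + 36 \cdot 2197 = -44 + 79092 = 79048$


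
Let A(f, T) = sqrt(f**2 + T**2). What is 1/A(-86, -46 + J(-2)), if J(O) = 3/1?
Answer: sqrt(5)/215 ≈ 0.010400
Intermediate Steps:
J(O) = 3 (J(O) = 3*1 = 3)
A(f, T) = sqrt(T**2 + f**2)
1/A(-86, -46 + J(-2)) = 1/(sqrt((-46 + 3)**2 + (-86)**2)) = 1/(sqrt((-43)**2 + 7396)) = 1/(sqrt(1849 + 7396)) = 1/(sqrt(9245)) = 1/(43*sqrt(5)) = sqrt(5)/215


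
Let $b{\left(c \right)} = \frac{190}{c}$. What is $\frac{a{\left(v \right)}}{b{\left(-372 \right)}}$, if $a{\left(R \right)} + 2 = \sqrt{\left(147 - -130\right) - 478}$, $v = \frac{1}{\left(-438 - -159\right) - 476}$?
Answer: $\frac{372}{95} - \frac{186 i \sqrt{201}}{95} \approx 3.9158 - 27.758 i$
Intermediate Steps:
$v = - \frac{1}{755}$ ($v = \frac{1}{\left(-438 + 159\right) - 476} = \frac{1}{-279 - 476} = \frac{1}{-755} = - \frac{1}{755} \approx -0.0013245$)
$a{\left(R \right)} = -2 + i \sqrt{201}$ ($a{\left(R \right)} = -2 + \sqrt{\left(147 - -130\right) - 478} = -2 + \sqrt{\left(147 + 130\right) - 478} = -2 + \sqrt{277 - 478} = -2 + \sqrt{-201} = -2 + i \sqrt{201}$)
$\frac{a{\left(v \right)}}{b{\left(-372 \right)}} = \frac{-2 + i \sqrt{201}}{190 \frac{1}{-372}} = \frac{-2 + i \sqrt{201}}{190 \left(- \frac{1}{372}\right)} = \frac{-2 + i \sqrt{201}}{- \frac{95}{186}} = \left(-2 + i \sqrt{201}\right) \left(- \frac{186}{95}\right) = \frac{372}{95} - \frac{186 i \sqrt{201}}{95}$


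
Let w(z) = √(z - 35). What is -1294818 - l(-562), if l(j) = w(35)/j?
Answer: -1294818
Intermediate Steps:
w(z) = √(-35 + z)
l(j) = 0 (l(j) = √(-35 + 35)/j = √0/j = 0/j = 0)
-1294818 - l(-562) = -1294818 - 1*0 = -1294818 + 0 = -1294818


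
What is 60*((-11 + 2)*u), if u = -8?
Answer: 4320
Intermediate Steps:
60*((-11 + 2)*u) = 60*((-11 + 2)*(-8)) = 60*(-9*(-8)) = 60*72 = 4320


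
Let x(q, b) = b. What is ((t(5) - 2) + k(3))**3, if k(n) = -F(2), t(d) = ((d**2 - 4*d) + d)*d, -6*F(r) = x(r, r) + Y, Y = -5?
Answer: 857375/8 ≈ 1.0717e+5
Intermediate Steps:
F(r) = 5/6 - r/6 (F(r) = -(r - 5)/6 = -(-5 + r)/6 = 5/6 - r/6)
t(d) = d*(d**2 - 3*d) (t(d) = (d**2 - 3*d)*d = d*(d**2 - 3*d))
k(n) = -1/2 (k(n) = -(5/6 - 1/6*2) = -(5/6 - 1/3) = -1*1/2 = -1/2)
((t(5) - 2) + k(3))**3 = ((5**2*(-3 + 5) - 2) - 1/2)**3 = ((25*2 - 2) - 1/2)**3 = ((50 - 2) - 1/2)**3 = (48 - 1/2)**3 = (95/2)**3 = 857375/8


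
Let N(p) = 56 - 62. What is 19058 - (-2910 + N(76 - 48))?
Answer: 21974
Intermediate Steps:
N(p) = -6
19058 - (-2910 + N(76 - 48)) = 19058 - (-2910 - 6) = 19058 - 1*(-2916) = 19058 + 2916 = 21974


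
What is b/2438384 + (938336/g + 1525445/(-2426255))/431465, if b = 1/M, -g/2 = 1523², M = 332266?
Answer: -4483988630710208831909/2328161569962047435575363360 ≈ -1.9260e-6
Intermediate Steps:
g = -4639058 (g = -2*1523² = -2*2319529 = -4639058)
b = 1/332266 ≈ 3.0096e-6
b/2438384 + (938336/g + 1525445/(-2426255))/431465 = (1/332266)/2438384 + (938336/(-4639058) + 1525445/(-2426255))/431465 = (1/332266)*(1/2438384) + (938336*(-1/4639058) + 1525445*(-1/2426255))*(1/431465) = 1/810192098144 + (-469168/2319529 - 305089/485251)*(1/431465) = 1/810192098144 - 935327024249/1125553766779*1/431465 = 1/810192098144 - 935327024249/485637055983301235 = -4483988630710208831909/2328161569962047435575363360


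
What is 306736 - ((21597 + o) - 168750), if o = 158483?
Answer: 295406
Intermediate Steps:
306736 - ((21597 + o) - 168750) = 306736 - ((21597 + 158483) - 168750) = 306736 - (180080 - 168750) = 306736 - 1*11330 = 306736 - 11330 = 295406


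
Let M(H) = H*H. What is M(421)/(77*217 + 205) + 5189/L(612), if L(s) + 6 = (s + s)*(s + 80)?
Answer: 4172534673/397949773 ≈ 10.485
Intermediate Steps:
M(H) = H**2
L(s) = -6 + 2*s*(80 + s) (L(s) = -6 + (s + s)*(s + 80) = -6 + (2*s)*(80 + s) = -6 + 2*s*(80 + s))
M(421)/(77*217 + 205) + 5189/L(612) = 421**2/(77*217 + 205) + 5189/(-6 + 2*612**2 + 160*612) = 177241/(16709 + 205) + 5189/(-6 + 2*374544 + 97920) = 177241/16914 + 5189/(-6 + 749088 + 97920) = 177241*(1/16914) + 5189/847002 = 177241/16914 + 5189*(1/847002) = 177241/16914 + 5189/847002 = 4172534673/397949773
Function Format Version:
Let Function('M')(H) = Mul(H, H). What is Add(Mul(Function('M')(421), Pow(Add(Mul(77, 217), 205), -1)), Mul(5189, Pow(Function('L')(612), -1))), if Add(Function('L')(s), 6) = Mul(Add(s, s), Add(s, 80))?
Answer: Rational(4172534673, 397949773) ≈ 10.485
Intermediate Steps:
Function('M')(H) = Pow(H, 2)
Function('L')(s) = Add(-6, Mul(2, s, Add(80, s))) (Function('L')(s) = Add(-6, Mul(Add(s, s), Add(s, 80))) = Add(-6, Mul(Mul(2, s), Add(80, s))) = Add(-6, Mul(2, s, Add(80, s))))
Add(Mul(Function('M')(421), Pow(Add(Mul(77, 217), 205), -1)), Mul(5189, Pow(Function('L')(612), -1))) = Add(Mul(Pow(421, 2), Pow(Add(Mul(77, 217), 205), -1)), Mul(5189, Pow(Add(-6, Mul(2, Pow(612, 2)), Mul(160, 612)), -1))) = Add(Mul(177241, Pow(Add(16709, 205), -1)), Mul(5189, Pow(Add(-6, Mul(2, 374544), 97920), -1))) = Add(Mul(177241, Pow(16914, -1)), Mul(5189, Pow(Add(-6, 749088, 97920), -1))) = Add(Mul(177241, Rational(1, 16914)), Mul(5189, Pow(847002, -1))) = Add(Rational(177241, 16914), Mul(5189, Rational(1, 847002))) = Add(Rational(177241, 16914), Rational(5189, 847002)) = Rational(4172534673, 397949773)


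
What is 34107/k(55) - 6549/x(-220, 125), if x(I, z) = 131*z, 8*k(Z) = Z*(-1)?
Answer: -893675439/180125 ≈ -4961.4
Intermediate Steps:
k(Z) = -Z/8 (k(Z) = (Z*(-1))/8 = (-Z)/8 = -Z/8)
34107/k(55) - 6549/x(-220, 125) = 34107/((-⅛*55)) - 6549/(131*125) = 34107/(-55/8) - 6549/16375 = 34107*(-8/55) - 6549*1/16375 = -272856/55 - 6549/16375 = -893675439/180125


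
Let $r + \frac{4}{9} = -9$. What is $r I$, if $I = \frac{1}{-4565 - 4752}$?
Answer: $\frac{85}{83853} \approx 0.0010137$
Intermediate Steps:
$I = - \frac{1}{9317}$ ($I = \frac{1}{-9317} = - \frac{1}{9317} \approx -0.00010733$)
$r = - \frac{85}{9}$ ($r = - \frac{4}{9} - 9 = - \frac{85}{9} \approx -9.4444$)
$r I = \left(- \frac{85}{9}\right) \left(- \frac{1}{9317}\right) = \frac{85}{83853}$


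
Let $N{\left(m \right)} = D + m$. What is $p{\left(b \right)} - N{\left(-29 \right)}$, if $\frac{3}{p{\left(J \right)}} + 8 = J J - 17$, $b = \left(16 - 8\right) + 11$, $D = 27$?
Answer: $\frac{225}{112} \approx 2.0089$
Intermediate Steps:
$N{\left(m \right)} = 27 + m$
$b = 19$ ($b = 8 + 11 = 19$)
$p{\left(J \right)} = \frac{3}{-25 + J^{2}}$ ($p{\left(J \right)} = \frac{3}{-8 + \left(J J - 17\right)} = \frac{3}{-8 + \left(J^{2} - 17\right)} = \frac{3}{-8 + \left(-17 + J^{2}\right)} = \frac{3}{-25 + J^{2}}$)
$p{\left(b \right)} - N{\left(-29 \right)} = \frac{3}{-25 + 19^{2}} - \left(27 - 29\right) = \frac{3}{-25 + 361} - -2 = \frac{3}{336} + 2 = 3 \cdot \frac{1}{336} + 2 = \frac{1}{112} + 2 = \frac{225}{112}$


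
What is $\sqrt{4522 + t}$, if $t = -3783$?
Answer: $\sqrt{739} \approx 27.185$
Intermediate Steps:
$\sqrt{4522 + t} = \sqrt{4522 - 3783} = \sqrt{739}$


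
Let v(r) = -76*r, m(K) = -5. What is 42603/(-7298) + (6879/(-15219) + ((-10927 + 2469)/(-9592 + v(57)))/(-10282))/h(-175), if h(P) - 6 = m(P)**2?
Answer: -2701107588611731/461553481659372 ≈ -5.8522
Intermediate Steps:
h(P) = 31 (h(P) = 6 + (-5)**2 = 6 + 25 = 31)
42603/(-7298) + (6879/(-15219) + ((-10927 + 2469)/(-9592 + v(57)))/(-10282))/h(-175) = 42603/(-7298) + (6879/(-15219) + ((-10927 + 2469)/(-9592 - 76*57))/(-10282))/31 = 42603*(-1/7298) + (6879*(-1/15219) - 8458/(-9592 - 4332)*(-1/10282))*(1/31) = -42603/7298 + (-2293/5073 - 8458/(-13924)*(-1/10282))*(1/31) = -42603/7298 + (-2293/5073 - 8458*(-1/13924)*(-1/10282))*(1/31) = -42603/7298 + (-2293/5073 + (4229/6962)*(-1/10282))*(1/31) = -42603/7298 + (-2293/5073 - 4229/71583284)*(1/31) = -42603/7298 - 164161923929/363141999732*1/31 = -42603/7298 - 164161923929/11257401991692 = -2701107588611731/461553481659372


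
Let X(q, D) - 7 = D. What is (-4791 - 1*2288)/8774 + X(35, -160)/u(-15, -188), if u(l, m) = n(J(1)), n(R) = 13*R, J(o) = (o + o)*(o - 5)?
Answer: 303103/456248 ≈ 0.66434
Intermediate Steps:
J(o) = 2*o*(-5 + o) (J(o) = (2*o)*(-5 + o) = 2*o*(-5 + o))
X(q, D) = 7 + D
u(l, m) = -104 (u(l, m) = 13*(2*1*(-5 + 1)) = 13*(2*1*(-4)) = 13*(-8) = -104)
(-4791 - 1*2288)/8774 + X(35, -160)/u(-15, -188) = (-4791 - 1*2288)/8774 + (7 - 160)/(-104) = (-4791 - 2288)*(1/8774) - 153*(-1/104) = -7079*1/8774 + 153/104 = -7079/8774 + 153/104 = 303103/456248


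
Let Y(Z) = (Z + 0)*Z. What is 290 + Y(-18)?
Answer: 614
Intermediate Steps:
Y(Z) = Z² (Y(Z) = Z*Z = Z²)
290 + Y(-18) = 290 + (-18)² = 290 + 324 = 614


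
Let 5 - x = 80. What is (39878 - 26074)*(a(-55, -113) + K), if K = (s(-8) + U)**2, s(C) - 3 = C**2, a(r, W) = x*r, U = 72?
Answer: 323648584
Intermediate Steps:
x = -75 (x = 5 - 1*80 = 5 - 80 = -75)
a(r, W) = -75*r
s(C) = 3 + C**2
K = 19321 (K = ((3 + (-8)**2) + 72)**2 = ((3 + 64) + 72)**2 = (67 + 72)**2 = 139**2 = 19321)
(39878 - 26074)*(a(-55, -113) + K) = (39878 - 26074)*(-75*(-55) + 19321) = 13804*(4125 + 19321) = 13804*23446 = 323648584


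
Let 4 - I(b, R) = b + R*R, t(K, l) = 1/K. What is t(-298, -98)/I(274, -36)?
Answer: 1/466668 ≈ 2.1428e-6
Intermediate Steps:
I(b, R) = 4 - b - R² (I(b, R) = 4 - (b + R*R) = 4 - (b + R²) = 4 + (-b - R²) = 4 - b - R²)
t(-298, -98)/I(274, -36) = 1/((-298)*(4 - 1*274 - 1*(-36)²)) = -1/(298*(4 - 274 - 1*1296)) = -1/(298*(4 - 274 - 1296)) = -1/298/(-1566) = -1/298*(-1/1566) = 1/466668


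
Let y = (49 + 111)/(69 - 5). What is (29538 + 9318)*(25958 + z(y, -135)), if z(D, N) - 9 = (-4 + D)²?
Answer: 1009061178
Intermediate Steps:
y = 5/2 (y = 160/64 = 160*(1/64) = 5/2 ≈ 2.5000)
z(D, N) = 9 + (-4 + D)²
(29538 + 9318)*(25958 + z(y, -135)) = (29538 + 9318)*(25958 + (9 + (-4 + 5/2)²)) = 38856*(25958 + (9 + (-3/2)²)) = 38856*(25958 + (9 + 9/4)) = 38856*(25958 + 45/4) = 38856*(103877/4) = 1009061178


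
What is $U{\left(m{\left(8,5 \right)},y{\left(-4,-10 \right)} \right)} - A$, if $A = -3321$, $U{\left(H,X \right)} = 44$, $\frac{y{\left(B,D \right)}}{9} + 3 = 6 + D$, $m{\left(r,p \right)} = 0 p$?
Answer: $3365$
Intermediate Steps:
$m{\left(r,p \right)} = 0$
$y{\left(B,D \right)} = 27 + 9 D$ ($y{\left(B,D \right)} = -27 + 9 \left(6 + D\right) = -27 + \left(54 + 9 D\right) = 27 + 9 D$)
$U{\left(m{\left(8,5 \right)},y{\left(-4,-10 \right)} \right)} - A = 44 - -3321 = 44 + 3321 = 3365$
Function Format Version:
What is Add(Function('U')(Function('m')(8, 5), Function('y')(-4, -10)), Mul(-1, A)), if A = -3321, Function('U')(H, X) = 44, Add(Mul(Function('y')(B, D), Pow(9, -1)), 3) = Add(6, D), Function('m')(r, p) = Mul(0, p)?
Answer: 3365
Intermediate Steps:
Function('m')(r, p) = 0
Function('y')(B, D) = Add(27, Mul(9, D)) (Function('y')(B, D) = Add(-27, Mul(9, Add(6, D))) = Add(-27, Add(54, Mul(9, D))) = Add(27, Mul(9, D)))
Add(Function('U')(Function('m')(8, 5), Function('y')(-4, -10)), Mul(-1, A)) = Add(44, Mul(-1, -3321)) = Add(44, 3321) = 3365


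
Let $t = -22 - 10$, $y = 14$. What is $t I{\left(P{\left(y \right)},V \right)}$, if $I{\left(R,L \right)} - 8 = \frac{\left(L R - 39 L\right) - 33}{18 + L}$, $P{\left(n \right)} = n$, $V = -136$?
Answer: $\frac{38768}{59} \approx 657.08$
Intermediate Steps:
$t = -32$
$I{\left(R,L \right)} = 8 + \frac{-33 - 39 L + L R}{18 + L}$ ($I{\left(R,L \right)} = 8 + \frac{\left(L R - 39 L\right) - 33}{18 + L} = 8 + \frac{\left(- 39 L + L R\right) - 33}{18 + L} = 8 + \frac{-33 - 39 L + L R}{18 + L}$)
$t I{\left(P{\left(y \right)},V \right)} = - 32 \frac{111 - -4216 - 1904}{18 - 136} = - 32 \frac{111 + 4216 - 1904}{-118} = - 32 \left(\left(- \frac{1}{118}\right) 2423\right) = \left(-32\right) \left(- \frac{2423}{118}\right) = \frac{38768}{59}$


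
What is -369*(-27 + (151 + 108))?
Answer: -85608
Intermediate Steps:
-369*(-27 + (151 + 108)) = -369*(-27 + 259) = -369*232 = -85608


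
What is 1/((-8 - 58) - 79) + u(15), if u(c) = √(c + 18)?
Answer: -1/145 + √33 ≈ 5.7377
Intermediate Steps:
u(c) = √(18 + c)
1/((-8 - 58) - 79) + u(15) = 1/((-8 - 58) - 79) + √(18 + 15) = 1/(-66 - 79) + √33 = 1/(-145) + √33 = -1/145 + √33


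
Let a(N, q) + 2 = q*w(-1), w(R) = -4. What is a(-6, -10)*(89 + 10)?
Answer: 3762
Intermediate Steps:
a(N, q) = -2 - 4*q (a(N, q) = -2 + q*(-4) = -2 - 4*q)
a(-6, -10)*(89 + 10) = (-2 - 4*(-10))*(89 + 10) = (-2 + 40)*99 = 38*99 = 3762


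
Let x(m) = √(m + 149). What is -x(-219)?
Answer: -I*√70 ≈ -8.3666*I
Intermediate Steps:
x(m) = √(149 + m)
-x(-219) = -√(149 - 219) = -√(-70) = -I*√70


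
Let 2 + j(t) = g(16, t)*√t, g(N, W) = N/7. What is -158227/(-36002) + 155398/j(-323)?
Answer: (-19580128197*I + 1265816*√323)/(36002*(7*I + 8*√323)) ≈ -179.34 - 3773.9*I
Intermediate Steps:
g(N, W) = N/7 (g(N, W) = N*(⅐) = N/7)
j(t) = -2 + 16*√t/7 (j(t) = -2 + ((⅐)*16)*√t = -2 + 16*√t/7)
-158227/(-36002) + 155398/j(-323) = -158227/(-36002) + 155398/(-2 + 16*√(-323)/7) = -158227*(-1/36002) + 155398/(-2 + 16*(I*√323)/7) = 158227/36002 + 155398/(-2 + 16*I*√323/7)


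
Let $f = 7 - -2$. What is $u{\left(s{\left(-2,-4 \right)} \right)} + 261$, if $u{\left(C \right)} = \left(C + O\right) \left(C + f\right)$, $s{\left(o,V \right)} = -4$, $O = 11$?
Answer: $296$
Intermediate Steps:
$f = 9$ ($f = 7 + 2 = 9$)
$u{\left(C \right)} = \left(9 + C\right) \left(11 + C\right)$ ($u{\left(C \right)} = \left(C + 11\right) \left(C + 9\right) = \left(11 + C\right) \left(9 + C\right) = \left(9 + C\right) \left(11 + C\right)$)
$u{\left(s{\left(-2,-4 \right)} \right)} + 261 = \left(99 + \left(-4\right)^{2} + 20 \left(-4\right)\right) + 261 = \left(99 + 16 - 80\right) + 261 = 35 + 261 = 296$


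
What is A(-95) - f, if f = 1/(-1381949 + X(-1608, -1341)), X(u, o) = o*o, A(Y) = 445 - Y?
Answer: 224819279/416332 ≈ 540.00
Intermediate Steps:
X(u, o) = o²
f = 1/416332 (f = 1/(-1381949 + (-1341)²) = 1/(-1381949 + 1798281) = 1/416332 ≈ 2.4019e-6)
A(-95) - f = (445 - 1*(-95)) - 1*1/416332 = (445 + 95) - 1/416332 = 540 - 1/416332 = 224819279/416332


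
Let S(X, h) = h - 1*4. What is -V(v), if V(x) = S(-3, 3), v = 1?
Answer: 1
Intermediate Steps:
S(X, h) = -4 + h (S(X, h) = h - 4 = -4 + h)
V(x) = -1 (V(x) = -4 + 3 = -1)
-V(v) = -1*(-1) = 1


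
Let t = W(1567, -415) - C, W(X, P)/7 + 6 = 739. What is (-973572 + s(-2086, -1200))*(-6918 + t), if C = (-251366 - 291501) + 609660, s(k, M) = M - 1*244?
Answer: 66866597280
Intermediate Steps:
s(k, M) = -244 + M (s(k, M) = M - 244 = -244 + M)
W(X, P) = 5131 (W(X, P) = -42 + 7*739 = -42 + 5173 = 5131)
C = 66793 (C = -542867 + 609660 = 66793)
t = -61662 (t = 5131 - 1*66793 = 5131 - 66793 = -61662)
(-973572 + s(-2086, -1200))*(-6918 + t) = (-973572 + (-244 - 1200))*(-6918 - 61662) = (-973572 - 1444)*(-68580) = -975016*(-68580) = 66866597280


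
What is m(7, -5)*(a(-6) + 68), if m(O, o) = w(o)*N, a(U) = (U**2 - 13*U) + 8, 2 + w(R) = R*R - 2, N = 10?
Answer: 39900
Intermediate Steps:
w(R) = -4 + R**2 (w(R) = -2 + (R*R - 2) = -2 + (R**2 - 2) = -2 + (-2 + R**2) = -4 + R**2)
a(U) = 8 + U**2 - 13*U
m(O, o) = -40 + 10*o**2 (m(O, o) = (-4 + o**2)*10 = -40 + 10*o**2)
m(7, -5)*(a(-6) + 68) = (-40 + 10*(-5)**2)*((8 + (-6)**2 - 13*(-6)) + 68) = (-40 + 10*25)*((8 + 36 + 78) + 68) = (-40 + 250)*(122 + 68) = 210*190 = 39900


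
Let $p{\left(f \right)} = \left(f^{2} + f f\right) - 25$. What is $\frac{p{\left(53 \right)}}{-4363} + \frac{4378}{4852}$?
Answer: $- \frac{4018011}{10584638} \approx -0.37961$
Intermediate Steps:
$p{\left(f \right)} = -25 + 2 f^{2}$ ($p{\left(f \right)} = \left(f^{2} + f^{2}\right) - 25 = 2 f^{2} - 25 = -25 + 2 f^{2}$)
$\frac{p{\left(53 \right)}}{-4363} + \frac{4378}{4852} = \frac{-25 + 2 \cdot 53^{2}}{-4363} + \frac{4378}{4852} = \left(-25 + 2 \cdot 2809\right) \left(- \frac{1}{4363}\right) + 4378 \cdot \frac{1}{4852} = \left(-25 + 5618\right) \left(- \frac{1}{4363}\right) + \frac{2189}{2426} = 5593 \left(- \frac{1}{4363}\right) + \frac{2189}{2426} = - \frac{5593}{4363} + \frac{2189}{2426} = - \frac{4018011}{10584638}$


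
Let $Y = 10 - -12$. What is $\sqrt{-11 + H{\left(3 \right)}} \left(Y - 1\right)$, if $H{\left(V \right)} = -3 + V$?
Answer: $21 i \sqrt{11} \approx 69.649 i$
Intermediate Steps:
$Y = 22$ ($Y = 10 + 12 = 22$)
$\sqrt{-11 + H{\left(3 \right)}} \left(Y - 1\right) = \sqrt{-11 + \left(-3 + 3\right)} \left(22 - 1\right) = \sqrt{-11 + 0} \cdot 21 = \sqrt{-11} \cdot 21 = i \sqrt{11} \cdot 21 = 21 i \sqrt{11}$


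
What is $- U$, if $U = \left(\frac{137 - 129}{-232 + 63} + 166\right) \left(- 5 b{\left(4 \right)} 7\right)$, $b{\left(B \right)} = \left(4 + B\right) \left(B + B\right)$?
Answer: $\frac{62823040}{169} \approx 3.7173 \cdot 10^{5}$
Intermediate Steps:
$b{\left(B \right)} = 2 B \left(4 + B\right)$ ($b{\left(B \right)} = \left(4 + B\right) 2 B = 2 B \left(4 + B\right)$)
$U = - \frac{62823040}{169}$ ($U = \left(\frac{137 - 129}{-232 + 63} + 166\right) \left(- 5 \cdot 2 \cdot 4 \left(4 + 4\right) 7\right) = \left(\frac{8}{-169} + 166\right) \left(- 5 \cdot 2 \cdot 4 \cdot 8 \cdot 7\right) = \left(8 \left(- \frac{1}{169}\right) + 166\right) \left(- 5 \cdot 64 \cdot 7\right) = \left(- \frac{8}{169} + 166\right) \left(\left(-5\right) 448\right) = \frac{28046}{169} \left(-2240\right) = - \frac{62823040}{169} \approx -3.7173 \cdot 10^{5}$)
$- U = \left(-1\right) \left(- \frac{62823040}{169}\right) = \frac{62823040}{169}$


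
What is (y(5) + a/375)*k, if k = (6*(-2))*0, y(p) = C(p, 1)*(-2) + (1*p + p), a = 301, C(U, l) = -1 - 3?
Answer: 0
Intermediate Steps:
C(U, l) = -4
y(p) = 8 + 2*p (y(p) = -4*(-2) + (1*p + p) = 8 + (p + p) = 8 + 2*p)
k = 0 (k = -12*0 = 0)
(y(5) + a/375)*k = ((8 + 2*5) + 301/375)*0 = ((8 + 10) + 301*(1/375))*0 = (18 + 301/375)*0 = (7051/375)*0 = 0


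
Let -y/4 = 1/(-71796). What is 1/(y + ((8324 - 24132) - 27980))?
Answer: -17949/785950811 ≈ -2.2837e-5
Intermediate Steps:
y = 1/17949 (y = -4/(-71796) = -4*(-1/71796) = 1/17949 ≈ 5.5713e-5)
1/(y + ((8324 - 24132) - 27980)) = 1/(1/17949 + ((8324 - 24132) - 27980)) = 1/(1/17949 + (-15808 - 27980)) = 1/(1/17949 - 43788) = 1/(-785950811/17949) = -17949/785950811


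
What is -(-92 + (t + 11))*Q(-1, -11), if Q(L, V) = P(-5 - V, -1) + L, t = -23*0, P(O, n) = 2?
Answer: 81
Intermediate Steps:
t = 0
Q(L, V) = 2 + L
-(-92 + (t + 11))*Q(-1, -11) = -(-92 + (0 + 11))*(2 - 1) = -(-92 + 11) = -(-81) = -1*(-81) = 81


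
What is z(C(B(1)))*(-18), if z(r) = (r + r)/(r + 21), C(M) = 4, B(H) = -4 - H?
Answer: -144/25 ≈ -5.7600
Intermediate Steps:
z(r) = 2*r/(21 + r) (z(r) = (2*r)/(21 + r) = 2*r/(21 + r))
z(C(B(1)))*(-18) = (2*4/(21 + 4))*(-18) = (2*4/25)*(-18) = (2*4*(1/25))*(-18) = (8/25)*(-18) = -144/25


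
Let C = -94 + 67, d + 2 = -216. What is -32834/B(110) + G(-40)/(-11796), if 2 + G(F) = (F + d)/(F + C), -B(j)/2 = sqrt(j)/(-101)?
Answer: -31/197583 - 1658117*sqrt(110)/110 ≈ -1.5810e+5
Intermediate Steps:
d = -218 (d = -2 - 216 = -218)
B(j) = 2*sqrt(j)/101 (B(j) = -2*sqrt(j)/(-101) = -(-2)*sqrt(j)/101 = 2*sqrt(j)/101)
C = -27
G(F) = -2 + (-218 + F)/(-27 + F) (G(F) = -2 + (F - 218)/(F - 27) = -2 + (-218 + F)/(-27 + F))
-32834/B(110) + G(-40)/(-11796) = -32834*101*sqrt(110)/220 + ((-164 - 1*(-40))/(-27 - 40))/(-11796) = -1658117*sqrt(110)/110 + ((-164 + 40)/(-67))*(-1/11796) = -1658117*sqrt(110)/110 - 1/67*(-124)*(-1/11796) = -1658117*sqrt(110)/110 + (124/67)*(-1/11796) = -1658117*sqrt(110)/110 - 31/197583 = -31/197583 - 1658117*sqrt(110)/110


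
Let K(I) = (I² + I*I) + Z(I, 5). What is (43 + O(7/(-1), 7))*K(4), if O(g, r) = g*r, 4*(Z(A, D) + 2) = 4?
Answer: -186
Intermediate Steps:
Z(A, D) = -1 (Z(A, D) = -2 + (¼)*4 = -2 + 1 = -1)
K(I) = -1 + 2*I² (K(I) = (I² + I*I) - 1 = (I² + I²) - 1 = 2*I² - 1 = -1 + 2*I²)
(43 + O(7/(-1), 7))*K(4) = (43 + (7/(-1))*7)*(-1 + 2*4²) = (43 + (7*(-1))*7)*(-1 + 2*16) = (43 - 7*7)*(-1 + 32) = (43 - 49)*31 = -6*31 = -186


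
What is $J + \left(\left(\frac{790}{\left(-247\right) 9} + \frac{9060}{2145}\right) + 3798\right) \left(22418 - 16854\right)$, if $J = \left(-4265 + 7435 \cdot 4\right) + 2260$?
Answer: $\frac{39842083199}{1881} \approx 2.1181 \cdot 10^{7}$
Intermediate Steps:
$J = 27735$ ($J = \left(-4265 + 29740\right) + 2260 = 25475 + 2260 = 27735$)
$J + \left(\left(\frac{790}{\left(-247\right) 9} + \frac{9060}{2145}\right) + 3798\right) \left(22418 - 16854\right) = 27735 + \left(\left(\frac{790}{\left(-247\right) 9} + \frac{9060}{2145}\right) + 3798\right) \left(22418 - 16854\right) = 27735 + \left(\left(\frac{790}{-2223} + 9060 \cdot \frac{1}{2145}\right) + 3798\right) 5564 = 27735 + \left(\left(790 \left(- \frac{1}{2223}\right) + \frac{604}{143}\right) + 3798\right) 5564 = 27735 + \left(\left(- \frac{790}{2223} + \frac{604}{143}\right) + 3798\right) 5564 = 27735 + \left(\frac{94594}{24453} + 3798\right) 5564 = 27735 + \frac{92967088}{24453} \cdot 5564 = 27735 + \frac{39789913664}{1881} = \frac{39842083199}{1881}$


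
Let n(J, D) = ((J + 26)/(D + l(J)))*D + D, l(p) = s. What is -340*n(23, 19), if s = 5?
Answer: -117895/6 ≈ -19649.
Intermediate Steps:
l(p) = 5
n(J, D) = D + D*(26 + J)/(5 + D) (n(J, D) = ((J + 26)/(D + 5))*D + D = ((26 + J)/(5 + D))*D + D = D*(26 + J)/(5 + D) + D = D + D*(26 + J)/(5 + D))
-340*n(23, 19) = -6460*(31 + 19 + 23)/(5 + 19) = -6460*73/24 = -340*1387/24 = -117895/6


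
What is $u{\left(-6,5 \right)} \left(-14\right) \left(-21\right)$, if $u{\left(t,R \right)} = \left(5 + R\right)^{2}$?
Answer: $29400$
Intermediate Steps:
$u{\left(-6,5 \right)} \left(-14\right) \left(-21\right) = \left(5 + 5\right)^{2} \left(-14\right) \left(-21\right) = 10^{2} \left(-14\right) \left(-21\right) = 100 \left(-14\right) \left(-21\right) = \left(-1400\right) \left(-21\right) = 29400$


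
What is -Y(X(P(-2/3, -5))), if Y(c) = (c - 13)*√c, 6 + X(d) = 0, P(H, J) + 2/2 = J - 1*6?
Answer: 19*I*√6 ≈ 46.54*I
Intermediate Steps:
P(H, J) = -7 + J (P(H, J) = -1 + (J - 1*6) = -1 + (J - 6) = -1 + (-6 + J) = -7 + J)
X(d) = -6 (X(d) = -6 + 0 = -6)
Y(c) = √c*(-13 + c) (Y(c) = (-13 + c)*√c = √c*(-13 + c))
-Y(X(P(-2/3, -5))) = -√(-6)*(-13 - 6) = -I*√6*(-19) = -(-19)*I*√6 = 19*I*√6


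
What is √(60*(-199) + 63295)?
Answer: √51355 ≈ 226.62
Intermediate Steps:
√(60*(-199) + 63295) = √(-11940 + 63295) = √51355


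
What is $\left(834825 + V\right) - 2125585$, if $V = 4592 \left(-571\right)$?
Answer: $-3912792$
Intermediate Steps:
$V = -2622032$
$\left(834825 + V\right) - 2125585 = \left(834825 - 2622032\right) - 2125585 = -1787207 - 2125585 = -3912792$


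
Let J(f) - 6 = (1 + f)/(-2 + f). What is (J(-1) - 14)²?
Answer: 64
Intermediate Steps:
J(f) = 6 + (1 + f)/(-2 + f)
(J(-1) - 14)² = ((-11 + 7*(-1))/(-2 - 1) - 14)² = ((-11 - 7)/(-3) - 14)² = (-⅓*(-18) - 14)² = (6 - 14)² = (-8)² = 64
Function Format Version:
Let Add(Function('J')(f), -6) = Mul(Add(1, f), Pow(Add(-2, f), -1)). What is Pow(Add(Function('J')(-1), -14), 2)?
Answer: 64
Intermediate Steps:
Function('J')(f) = Add(6, Mul(Pow(Add(-2, f), -1), Add(1, f))) (Function('J')(f) = Add(6, Mul(Add(1, f), Pow(Add(-2, f), -1))) = Add(6, Mul(Pow(Add(-2, f), -1), Add(1, f))))
Pow(Add(Function('J')(-1), -14), 2) = Pow(Add(Mul(Pow(Add(-2, -1), -1), Add(-11, Mul(7, -1))), -14), 2) = Pow(Add(Mul(Pow(-3, -1), Add(-11, -7)), -14), 2) = Pow(Add(Mul(Rational(-1, 3), -18), -14), 2) = Pow(Add(6, -14), 2) = Pow(-8, 2) = 64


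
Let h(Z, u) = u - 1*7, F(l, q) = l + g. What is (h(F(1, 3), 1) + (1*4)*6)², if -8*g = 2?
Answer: 324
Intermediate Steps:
g = -¼ (g = -⅛*2 = -¼ ≈ -0.25000)
F(l, q) = -¼ + l (F(l, q) = l - ¼ = -¼ + l)
h(Z, u) = -7 + u (h(Z, u) = u - 7 = -7 + u)
(h(F(1, 3), 1) + (1*4)*6)² = ((-7 + 1) + (1*4)*6)² = (-6 + 4*6)² = (-6 + 24)² = 18² = 324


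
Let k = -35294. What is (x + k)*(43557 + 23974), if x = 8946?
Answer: -1779306788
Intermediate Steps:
(x + k)*(43557 + 23974) = (8946 - 35294)*(43557 + 23974) = -26348*67531 = -1779306788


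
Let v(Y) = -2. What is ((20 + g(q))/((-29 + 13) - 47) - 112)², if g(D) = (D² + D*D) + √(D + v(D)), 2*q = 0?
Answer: (7076 + I*√2)²/3969 ≈ 12615.0 + 5.0426*I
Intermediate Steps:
q = 0 (q = (½)*0 = 0)
g(D) = √(-2 + D) + 2*D² (g(D) = (D² + D*D) + √(D - 2) = (D² + D²) + √(-2 + D) = 2*D² + √(-2 + D) = √(-2 + D) + 2*D²)
((20 + g(q))/((-29 + 13) - 47) - 112)² = ((20 + (√(-2 + 0) + 2*0²))/((-29 + 13) - 47) - 112)² = ((20 + (√(-2) + 2*0))/(-16 - 47) - 112)² = ((20 + (I*√2 + 0))/(-63) - 112)² = ((20 + I*√2)*(-1/63) - 112)² = ((-20/63 - I*√2/63) - 112)² = (-7076/63 - I*√2/63)²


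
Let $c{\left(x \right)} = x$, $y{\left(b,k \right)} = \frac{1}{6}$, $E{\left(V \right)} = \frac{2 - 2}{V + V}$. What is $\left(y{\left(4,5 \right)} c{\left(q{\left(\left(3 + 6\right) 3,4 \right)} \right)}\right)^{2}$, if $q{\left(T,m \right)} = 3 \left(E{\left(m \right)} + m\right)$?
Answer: $4$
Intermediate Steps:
$E{\left(V \right)} = 0$ ($E{\left(V \right)} = \frac{0}{2 V} = 0 \frac{1}{2 V} = 0$)
$y{\left(b,k \right)} = \frac{1}{6}$
$q{\left(T,m \right)} = 3 m$ ($q{\left(T,m \right)} = 3 \left(0 + m\right) = 3 m$)
$\left(y{\left(4,5 \right)} c{\left(q{\left(\left(3 + 6\right) 3,4 \right)} \right)}\right)^{2} = \left(\frac{3 \cdot 4}{6}\right)^{2} = \left(\frac{1}{6} \cdot 12\right)^{2} = 2^{2} = 4$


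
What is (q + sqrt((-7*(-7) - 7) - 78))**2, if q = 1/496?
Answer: -8856575/246016 + 3*I/124 ≈ -36.0 + 0.024194*I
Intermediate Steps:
q = 1/496 ≈ 0.0020161
(q + sqrt((-7*(-7) - 7) - 78))**2 = (1/496 + sqrt((-7*(-7) - 7) - 78))**2 = (1/496 + sqrt((49 - 7) - 78))**2 = (1/496 + sqrt(42 - 78))**2 = (1/496 + sqrt(-36))**2 = (1/496 + 6*I)**2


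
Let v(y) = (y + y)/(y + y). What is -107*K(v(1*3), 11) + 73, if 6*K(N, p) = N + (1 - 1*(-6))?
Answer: -209/3 ≈ -69.667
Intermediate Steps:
v(y) = 1 (v(y) = (2*y)/((2*y)) = (2*y)*(1/(2*y)) = 1)
K(N, p) = 7/6 + N/6 (K(N, p) = (N + (1 - 1*(-6)))/6 = (N + (1 + 6))/6 = (N + 7)/6 = (7 + N)/6 = 7/6 + N/6)
-107*K(v(1*3), 11) + 73 = -107*(7/6 + (⅙)*1) + 73 = -107*(7/6 + ⅙) + 73 = -107*4/3 + 73 = -428/3 + 73 = -209/3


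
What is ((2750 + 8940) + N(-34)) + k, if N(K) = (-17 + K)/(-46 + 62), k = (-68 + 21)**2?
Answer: 222333/16 ≈ 13896.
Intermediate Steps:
k = 2209 (k = (-47)**2 = 2209)
N(K) = -17/16 + K/16 (N(K) = (-17 + K)/16 = (-17 + K)*(1/16) = -17/16 + K/16)
((2750 + 8940) + N(-34)) + k = ((2750 + 8940) + (-17/16 + (1/16)*(-34))) + 2209 = (11690 + (-17/16 - 17/8)) + 2209 = (11690 - 51/16) + 2209 = 186989/16 + 2209 = 222333/16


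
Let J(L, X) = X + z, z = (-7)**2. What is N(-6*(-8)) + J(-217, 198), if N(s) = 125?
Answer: 372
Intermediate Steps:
z = 49
J(L, X) = 49 + X (J(L, X) = X + 49 = 49 + X)
N(-6*(-8)) + J(-217, 198) = 125 + (49 + 198) = 125 + 247 = 372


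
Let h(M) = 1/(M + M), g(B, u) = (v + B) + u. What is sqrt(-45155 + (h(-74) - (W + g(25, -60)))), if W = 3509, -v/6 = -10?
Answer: I*sqrt(266621001)/74 ≈ 220.66*I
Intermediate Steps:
v = 60 (v = -6*(-10) = 60)
g(B, u) = 60 + B + u (g(B, u) = (60 + B) + u = 60 + B + u)
h(M) = 1/(2*M)
sqrt(-45155 + (h(-74) - (W + g(25, -60)))) = sqrt(-45155 + ((1/2)/(-74) - (3509 + (60 + 25 - 60)))) = sqrt(-45155 + ((1/2)*(-1/74) - (3509 + 25))) = sqrt(-45155 + (-1/148 - 1*3534)) = sqrt(-45155 + (-1/148 - 3534)) = sqrt(-45155 - 523033/148) = sqrt(-7205973/148) = I*sqrt(266621001)/74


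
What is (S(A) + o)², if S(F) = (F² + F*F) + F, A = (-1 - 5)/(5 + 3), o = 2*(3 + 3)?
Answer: 9801/64 ≈ 153.14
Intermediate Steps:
o = 12 (o = 2*6 = 12)
A = -¾ (A = -6/8 = -6*⅛ = -¾ ≈ -0.75000)
S(F) = F + 2*F² (S(F) = (F² + F²) + F = 2*F² + F = F + 2*F²)
(S(A) + o)² = (-3*(1 + 2*(-¾))/4 + 12)² = (-3*(1 - 3/2)/4 + 12)² = (-¾*(-½) + 12)² = (3/8 + 12)² = (99/8)² = 9801/64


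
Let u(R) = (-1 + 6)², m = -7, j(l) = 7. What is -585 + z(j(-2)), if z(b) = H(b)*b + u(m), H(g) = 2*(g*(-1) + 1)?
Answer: -644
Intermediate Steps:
H(g) = 2 - 2*g (H(g) = 2*(-g + 1) = 2*(1 - g) = 2 - 2*g)
u(R) = 25 (u(R) = 5² = 25)
z(b) = 25 + b*(2 - 2*b) (z(b) = (2 - 2*b)*b + 25 = b*(2 - 2*b) + 25 = 25 + b*(2 - 2*b))
-585 + z(j(-2)) = -585 + (25 - 2*7*(-1 + 7)) = -585 + (25 - 2*7*6) = -585 + (25 - 84) = -585 - 59 = -644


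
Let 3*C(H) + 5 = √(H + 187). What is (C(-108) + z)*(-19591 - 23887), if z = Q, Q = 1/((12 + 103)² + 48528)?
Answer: 13424354236/185259 - 43478*√79/3 ≈ -56351.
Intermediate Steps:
C(H) = -5/3 + √(187 + H)/3 (C(H) = -5/3 + √(H + 187)/3 = -5/3 + √(187 + H)/3)
Q = 1/61753 (Q = 1/(115² + 48528) = 1/(13225 + 48528) = 1/61753 ≈ 1.6194e-5)
z = 1/61753 ≈ 1.6194e-5
(C(-108) + z)*(-19591 - 23887) = ((-5/3 + √(187 - 108)/3) + 1/61753)*(-19591 - 23887) = ((-5/3 + √79/3) + 1/61753)*(-43478) = (-308762/185259 + √79/3)*(-43478) = 13424354236/185259 - 43478*√79/3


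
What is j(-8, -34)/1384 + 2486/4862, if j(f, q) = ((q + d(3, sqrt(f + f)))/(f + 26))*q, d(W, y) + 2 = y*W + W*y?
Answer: 42855/76466 - 17*I/519 ≈ 0.56044 - 0.032755*I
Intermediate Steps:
d(W, y) = -2 + 2*W*y (d(W, y) = -2 + (y*W + W*y) = -2 + (W*y + W*y) = -2 + 2*W*y)
j(f, q) = q*(-2 + q + 6*sqrt(2)*sqrt(f))/(26 + f) (j(f, q) = ((q + (-2 + 2*3*sqrt(f + f)))/(f + 26))*q = ((q + (-2 + 2*3*sqrt(2*f)))/(26 + f))*q = ((q + (-2 + 2*3*(sqrt(2)*sqrt(f))))/(26 + f))*q = ((q + (-2 + 6*sqrt(2)*sqrt(f)))/(26 + f))*q = ((-2 + q + 6*sqrt(2)*sqrt(f))/(26 + f))*q = q*(-2 + q + 6*sqrt(2)*sqrt(f))/(26 + f))
j(-8, -34)/1384 + 2486/4862 = -34*(-2 - 34 + 6*sqrt(2)*sqrt(-8))/(26 - 8)/1384 + 2486/4862 = -34*(-2 - 34 + 6*sqrt(2)*(2*I*sqrt(2)))/18*(1/1384) + 2486*(1/4862) = -34*1/18*(-2 - 34 + 24*I)*(1/1384) + 113/221 = -34*1/18*(-36 + 24*I)*(1/1384) + 113/221 = (68 - 136*I/3)*(1/1384) + 113/221 = (17/346 - 17*I/519) + 113/221 = 42855/76466 - 17*I/519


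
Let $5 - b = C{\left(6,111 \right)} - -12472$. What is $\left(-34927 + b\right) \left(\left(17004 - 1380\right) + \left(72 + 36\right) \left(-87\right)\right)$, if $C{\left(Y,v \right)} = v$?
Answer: $-295861140$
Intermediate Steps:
$b = -12578$ ($b = 5 - \left(111 - -12472\right) = 5 - \left(111 + 12472\right) = 5 - 12583 = -12578$)
$\left(-34927 + b\right) \left(\left(17004 - 1380\right) + \left(72 + 36\right) \left(-87\right)\right) = \left(-34927 - 12578\right) \left(\left(17004 - 1380\right) + \left(72 + 36\right) \left(-87\right)\right) = - 47505 \left(\left(17004 - 1380\right) + 108 \left(-87\right)\right) = - 47505 \left(15624 - 9396\right) = \left(-47505\right) 6228 = -295861140$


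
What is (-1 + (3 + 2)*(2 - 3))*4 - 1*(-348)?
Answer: 324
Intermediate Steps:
(-1 + (3 + 2)*(2 - 3))*4 - 1*(-348) = (-1 + 5*(-1))*4 + 348 = (-1 - 5)*4 + 348 = -6*4 + 348 = -24 + 348 = 324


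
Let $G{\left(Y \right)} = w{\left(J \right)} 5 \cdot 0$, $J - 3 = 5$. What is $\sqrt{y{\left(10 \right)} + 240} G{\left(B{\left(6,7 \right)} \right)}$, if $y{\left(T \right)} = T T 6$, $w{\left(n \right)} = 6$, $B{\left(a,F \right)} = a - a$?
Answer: $0$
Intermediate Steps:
$J = 8$ ($J = 3 + 5 = 8$)
$B{\left(a,F \right)} = 0$
$y{\left(T \right)} = 6 T^{2}$ ($y{\left(T \right)} = T^{2} \cdot 6 = 6 T^{2}$)
$G{\left(Y \right)} = 0$ ($G{\left(Y \right)} = 6 \cdot 5 \cdot 0 = 30 \cdot 0 = 0$)
$\sqrt{y{\left(10 \right)} + 240} G{\left(B{\left(6,7 \right)} \right)} = \sqrt{6 \cdot 10^{2} + 240} \cdot 0 = \sqrt{6 \cdot 100 + 240} \cdot 0 = \sqrt{600 + 240} \cdot 0 = \sqrt{840} \cdot 0 = 2 \sqrt{210} \cdot 0 = 0$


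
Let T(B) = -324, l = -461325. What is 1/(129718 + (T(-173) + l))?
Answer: -1/331931 ≈ -3.0127e-6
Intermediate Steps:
1/(129718 + (T(-173) + l)) = 1/(129718 + (-324 - 461325)) = 1/(129718 - 461649) = 1/(-331931) = -1/331931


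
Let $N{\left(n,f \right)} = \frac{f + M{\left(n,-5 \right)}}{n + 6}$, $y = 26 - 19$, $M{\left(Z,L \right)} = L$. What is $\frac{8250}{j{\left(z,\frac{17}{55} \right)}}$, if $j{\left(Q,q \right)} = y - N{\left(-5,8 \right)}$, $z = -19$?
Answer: $\frac{4125}{2} \approx 2062.5$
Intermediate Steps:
$y = 7$
$N{\left(n,f \right)} = \frac{-5 + f}{6 + n}$ ($N{\left(n,f \right)} = \frac{f - 5}{n + 6} = \frac{-5 + f}{6 + n}$)
$j{\left(Q,q \right)} = 4$ ($j{\left(Q,q \right)} = 7 - \frac{-5 + 8}{6 - 5} = 7 - 1^{-1} \cdot 3 = 7 - 1 \cdot 3 = 7 - 3 = 4$)
$\frac{8250}{j{\left(z,\frac{17}{55} \right)}} = \frac{8250}{4} = 8250 \cdot \frac{1}{4} = \frac{4125}{2}$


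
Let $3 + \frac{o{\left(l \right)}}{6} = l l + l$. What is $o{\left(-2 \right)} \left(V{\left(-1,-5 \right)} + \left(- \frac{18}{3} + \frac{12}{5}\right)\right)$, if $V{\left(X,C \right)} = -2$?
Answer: $\frac{168}{5} \approx 33.6$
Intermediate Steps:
$o{\left(l \right)} = -18 + 6 l + 6 l^{2}$ ($o{\left(l \right)} = -18 + 6 \left(l l + l\right) = -18 + 6 \left(l^{2} + l\right) = -18 + 6 \left(l + l^{2}\right) = -18 + \left(6 l + 6 l^{2}\right) = -18 + 6 l + 6 l^{2}$)
$o{\left(-2 \right)} \left(V{\left(-1,-5 \right)} + \left(- \frac{18}{3} + \frac{12}{5}\right)\right) = \left(-18 + 6 \left(-2\right) + 6 \left(-2\right)^{2}\right) \left(-2 + \left(- \frac{18}{3} + \frac{12}{5}\right)\right) = \left(-18 - 12 + 6 \cdot 4\right) \left(-2 + \left(\left(-18\right) \frac{1}{3} + 12 \cdot \frac{1}{5}\right)\right) = \left(-18 - 12 + 24\right) \left(-2 + \left(-6 + \frac{12}{5}\right)\right) = - 6 \left(-2 - \frac{18}{5}\right) = \left(-6\right) \left(- \frac{28}{5}\right) = \frac{168}{5}$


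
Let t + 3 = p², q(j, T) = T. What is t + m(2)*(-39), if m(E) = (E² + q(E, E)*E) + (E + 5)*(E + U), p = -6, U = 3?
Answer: -1644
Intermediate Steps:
m(E) = 2*E² + (3 + E)*(5 + E) (m(E) = (E² + E*E) + (E + 5)*(E + 3) = (E² + E²) + (5 + E)*(3 + E) = 2*E² + (3 + E)*(5 + E))
t = 33 (t = -3 + (-6)² = -3 + 36 = 33)
t + m(2)*(-39) = 33 + (15 + 3*2² + 8*2)*(-39) = 33 + (15 + 3*4 + 16)*(-39) = 33 + (15 + 12 + 16)*(-39) = 33 + 43*(-39) = 33 - 1677 = -1644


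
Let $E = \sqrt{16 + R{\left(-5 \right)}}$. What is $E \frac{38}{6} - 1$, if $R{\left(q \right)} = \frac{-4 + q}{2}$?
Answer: $-1 + \frac{19 \sqrt{46}}{6} \approx 20.477$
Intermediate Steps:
$R{\left(q \right)} = -2 + \frac{q}{2}$ ($R{\left(q \right)} = \left(-4 + q\right) \frac{1}{2} = -2 + \frac{q}{2}$)
$E = \frac{\sqrt{46}}{2}$ ($E = \sqrt{16 + \left(-2 + \frac{1}{2} \left(-5\right)\right)} = \sqrt{16 - \frac{9}{2}} = \sqrt{\frac{23}{2}} = \frac{\sqrt{46}}{2} \approx 3.3912$)
$E \frac{38}{6} - 1 = \frac{\sqrt{46}}{2} \cdot \frac{38}{6} - 1 = \frac{\sqrt{46}}{2} \cdot 38 \cdot \frac{1}{6} - 1 = \frac{\sqrt{46}}{2} \cdot \frac{19}{3} - 1 = \frac{19 \sqrt{46}}{6} - 1 = -1 + \frac{19 \sqrt{46}}{6}$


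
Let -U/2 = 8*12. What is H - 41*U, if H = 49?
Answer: 7921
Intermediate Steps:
U = -192 (U = -16*12 = -2*96 = -192)
H - 41*U = 49 - 41*(-192) = 49 + 7872 = 7921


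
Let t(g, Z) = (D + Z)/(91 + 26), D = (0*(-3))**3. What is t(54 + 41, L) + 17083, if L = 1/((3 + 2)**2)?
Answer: 49967776/2925 ≈ 17083.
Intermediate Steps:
L = 1/25 (L = 1/(5**2) = 1/25 ≈ 0.040000)
D = 0 (D = 0**3 = 0)
t(g, Z) = Z/117 (t(g, Z) = (0 + Z)/(91 + 26) = Z/117)
t(54 + 41, L) + 17083 = (1/117)*(1/25) + 17083 = 1/2925 + 17083 = 49967776/2925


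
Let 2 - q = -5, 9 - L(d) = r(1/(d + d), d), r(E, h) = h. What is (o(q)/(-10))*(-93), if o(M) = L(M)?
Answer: 93/5 ≈ 18.600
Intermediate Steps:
L(d) = 9 - d
q = 7 (q = 2 - 1*(-5) = 2 + 5 = 7)
o(M) = 9 - M
(o(q)/(-10))*(-93) = ((9 - 1*7)/(-10))*(-93) = ((9 - 7)*(-⅒))*(-93) = (2*(-⅒))*(-93) = -⅕*(-93) = 93/5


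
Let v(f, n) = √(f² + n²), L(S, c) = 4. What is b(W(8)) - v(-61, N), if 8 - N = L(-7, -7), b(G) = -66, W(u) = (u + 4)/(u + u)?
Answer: -66 - √3737 ≈ -127.13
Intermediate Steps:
W(u) = (4 + u)/(2*u) (W(u) = (4 + u)/((2*u)) = (4 + u)*(1/(2*u)) = (4 + u)/(2*u))
N = 4 (N = 8 - 1*4 = 8 - 4 = 4)
b(W(8)) - v(-61, N) = -66 - √((-61)² + 4²) = -66 - √(3721 + 16) = -66 - √3737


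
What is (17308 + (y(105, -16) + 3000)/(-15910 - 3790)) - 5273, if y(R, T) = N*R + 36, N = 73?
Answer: 237078799/19700 ≈ 12034.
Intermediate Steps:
y(R, T) = 36 + 73*R (y(R, T) = 73*R + 36 = 36 + 73*R)
(17308 + (y(105, -16) + 3000)/(-15910 - 3790)) - 5273 = (17308 + ((36 + 73*105) + 3000)/(-15910 - 3790)) - 5273 = (17308 + ((36 + 7665) + 3000)/(-19700)) - 5273 = (17308 + (7701 + 3000)*(-1/19700)) - 5273 = (17308 + 10701*(-1/19700)) - 5273 = (17308 - 10701/19700) - 5273 = 340956899/19700 - 5273 = 237078799/19700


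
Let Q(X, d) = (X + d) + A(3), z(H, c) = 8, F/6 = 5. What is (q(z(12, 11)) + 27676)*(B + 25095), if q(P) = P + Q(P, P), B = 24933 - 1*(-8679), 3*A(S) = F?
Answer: 1626770970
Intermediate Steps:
F = 30 (F = 6*5 = 30)
A(S) = 10 (A(S) = (1/3)*30 = 10)
B = 33612 (B = 24933 + 8679 = 33612)
Q(X, d) = 10 + X + d (Q(X, d) = (X + d) + 10 = 10 + X + d)
q(P) = 10 + 3*P (q(P) = P + (10 + P + P) = P + (10 + 2*P) = 10 + 3*P)
(q(z(12, 11)) + 27676)*(B + 25095) = ((10 + 3*8) + 27676)*(33612 + 25095) = ((10 + 24) + 27676)*58707 = (34 + 27676)*58707 = 27710*58707 = 1626770970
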